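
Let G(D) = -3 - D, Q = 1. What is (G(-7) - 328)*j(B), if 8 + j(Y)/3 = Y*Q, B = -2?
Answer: 9720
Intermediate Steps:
j(Y) = -24 + 3*Y (j(Y) = -24 + 3*(Y*1) = -24 + 3*Y)
(G(-7) - 328)*j(B) = ((-3 - 1*(-7)) - 328)*(-24 + 3*(-2)) = ((-3 + 7) - 328)*(-24 - 6) = (4 - 328)*(-30) = -324*(-30) = 9720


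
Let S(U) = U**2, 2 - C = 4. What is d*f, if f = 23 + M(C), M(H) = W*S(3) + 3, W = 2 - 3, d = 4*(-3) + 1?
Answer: -187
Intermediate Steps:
C = -2 (C = 2 - 1*4 = 2 - 4 = -2)
d = -11 (d = -12 + 1 = -11)
W = -1
M(H) = -6 (M(H) = -1*3**2 + 3 = -1*9 + 3 = -9 + 3 = -6)
f = 17 (f = 23 - 6 = 17)
d*f = -11*17 = -187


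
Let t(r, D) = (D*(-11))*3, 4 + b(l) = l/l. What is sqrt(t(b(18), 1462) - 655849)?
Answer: I*sqrt(704095) ≈ 839.1*I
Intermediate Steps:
b(l) = -3 (b(l) = -4 + l/l = -4 + 1 = -3)
t(r, D) = -33*D (t(r, D) = -11*D*3 = -33*D)
sqrt(t(b(18), 1462) - 655849) = sqrt(-33*1462 - 655849) = sqrt(-48246 - 655849) = sqrt(-704095) = I*sqrt(704095)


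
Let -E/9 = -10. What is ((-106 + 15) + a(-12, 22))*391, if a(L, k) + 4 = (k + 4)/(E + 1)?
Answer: -259233/7 ≈ -37033.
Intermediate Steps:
E = 90 (E = -9*(-10) = 90)
a(L, k) = -360/91 + k/91 (a(L, k) = -4 + (k + 4)/(90 + 1) = -4 + (4 + k)/91 = -4 + (4 + k)*(1/91) = -4 + (4/91 + k/91) = -360/91 + k/91)
((-106 + 15) + a(-12, 22))*391 = ((-106 + 15) + (-360/91 + (1/91)*22))*391 = (-91 + (-360/91 + 22/91))*391 = (-91 - 26/7)*391 = -663/7*391 = -259233/7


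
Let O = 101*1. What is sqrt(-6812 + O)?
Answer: I*sqrt(6711) ≈ 81.921*I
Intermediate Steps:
O = 101
sqrt(-6812 + O) = sqrt(-6812 + 101) = sqrt(-6711) = I*sqrt(6711)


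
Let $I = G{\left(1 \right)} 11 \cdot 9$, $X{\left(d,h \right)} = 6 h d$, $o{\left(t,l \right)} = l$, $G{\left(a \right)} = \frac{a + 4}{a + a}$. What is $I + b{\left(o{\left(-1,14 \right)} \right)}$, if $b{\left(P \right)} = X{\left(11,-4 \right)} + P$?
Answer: $- \frac{5}{2} \approx -2.5$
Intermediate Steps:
$G{\left(a \right)} = \frac{4 + a}{2 a}$
$X{\left(d,h \right)} = 6 d h$
$b{\left(P \right)} = -264 + P$ ($b{\left(P \right)} = 6 \cdot 11 \left(-4\right) + P = -264 + P$)
$I = \frac{495}{2}$ ($I = \frac{4 + 1}{2 \cdot 1} \cdot 11 \cdot 9 = \frac{1}{2} \cdot 1 \cdot 5 \cdot 11 \cdot 9 = \frac{5}{2} \cdot 11 \cdot 9 = \frac{55}{2} \cdot 9 = \frac{495}{2} \approx 247.5$)
$I + b{\left(o{\left(-1,14 \right)} \right)} = \frac{495}{2} + \left(-264 + 14\right) = \frac{495}{2} - 250 = - \frac{5}{2}$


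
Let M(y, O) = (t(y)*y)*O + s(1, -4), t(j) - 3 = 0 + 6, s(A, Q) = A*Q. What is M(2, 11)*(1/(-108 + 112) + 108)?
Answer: 42001/2 ≈ 21001.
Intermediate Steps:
t(j) = 9 (t(j) = 3 + (0 + 6) = 3 + 6 = 9)
M(y, O) = -4 + 9*O*y (M(y, O) = (9*y)*O + 1*(-4) = 9*O*y - 4 = -4 + 9*O*y)
M(2, 11)*(1/(-108 + 112) + 108) = (-4 + 9*11*2)*(1/(-108 + 112) + 108) = (-4 + 198)*(1/4 + 108) = 194*(¼ + 108) = 194*(433/4) = 42001/2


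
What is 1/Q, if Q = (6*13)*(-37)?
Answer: -1/2886 ≈ -0.00034650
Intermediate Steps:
Q = -2886 (Q = 78*(-37) = -2886)
1/Q = 1/(-2886) = -1/2886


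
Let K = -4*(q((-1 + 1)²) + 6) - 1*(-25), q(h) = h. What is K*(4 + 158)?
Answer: 162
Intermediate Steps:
K = 1 (K = -4*((-1 + 1)² + 6) - 1*(-25) = -4*(0² + 6) + 25 = -4*(0 + 6) + 25 = -4*6 + 25 = -24 + 25 = 1)
K*(4 + 158) = 1*(4 + 158) = 1*162 = 162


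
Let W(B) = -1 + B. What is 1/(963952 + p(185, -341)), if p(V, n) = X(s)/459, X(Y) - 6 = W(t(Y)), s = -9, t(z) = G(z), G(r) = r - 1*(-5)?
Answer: 459/442453969 ≈ 1.0374e-6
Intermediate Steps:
G(r) = 5 + r (G(r) = r + 5 = 5 + r)
t(z) = 5 + z
X(Y) = 10 + Y (X(Y) = 6 + (-1 + (5 + Y)) = 6 + (4 + Y) = 10 + Y)
p(V, n) = 1/459 (p(V, n) = (10 - 9)/459 = 1*(1/459) = 1/459)
1/(963952 + p(185, -341)) = 1/(963952 + 1/459) = 1/(442453969/459) = 459/442453969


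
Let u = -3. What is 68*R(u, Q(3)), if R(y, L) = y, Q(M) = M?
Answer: -204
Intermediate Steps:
68*R(u, Q(3)) = 68*(-3) = -204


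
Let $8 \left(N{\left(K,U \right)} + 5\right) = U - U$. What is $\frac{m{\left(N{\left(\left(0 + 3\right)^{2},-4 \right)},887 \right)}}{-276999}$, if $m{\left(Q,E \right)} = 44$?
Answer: $- \frac{44}{276999} \approx -0.00015885$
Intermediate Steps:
$N{\left(K,U \right)} = -5$ ($N{\left(K,U \right)} = -5 + \frac{U - U}{8} = -5 + \frac{1}{8} \cdot 0 = -5 + 0 = -5$)
$\frac{m{\left(N{\left(\left(0 + 3\right)^{2},-4 \right)},887 \right)}}{-276999} = \frac{44}{-276999} = 44 \left(- \frac{1}{276999}\right) = - \frac{44}{276999}$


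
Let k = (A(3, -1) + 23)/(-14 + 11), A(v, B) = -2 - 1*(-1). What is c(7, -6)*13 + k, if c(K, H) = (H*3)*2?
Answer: -1426/3 ≈ -475.33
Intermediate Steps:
A(v, B) = -1 (A(v, B) = -2 + 1 = -1)
c(K, H) = 6*H (c(K, H) = (3*H)*2 = 6*H)
k = -22/3 (k = (-1 + 23)/(-14 + 11) = 22/(-3) = 22*(-⅓) = -22/3 ≈ -7.3333)
c(7, -6)*13 + k = (6*(-6))*13 - 22/3 = -36*13 - 22/3 = -468 - 22/3 = -1426/3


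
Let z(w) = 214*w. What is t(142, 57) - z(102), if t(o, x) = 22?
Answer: -21806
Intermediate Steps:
t(142, 57) - z(102) = 22 - 214*102 = 22 - 1*21828 = 22 - 21828 = -21806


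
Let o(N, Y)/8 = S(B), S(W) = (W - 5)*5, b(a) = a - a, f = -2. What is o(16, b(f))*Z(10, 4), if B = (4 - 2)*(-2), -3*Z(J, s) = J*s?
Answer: 4800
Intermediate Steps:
b(a) = 0
Z(J, s) = -J*s/3
B = -4 (B = 2*(-2) = -4)
S(W) = -25 + 5*W (S(W) = (-5 + W)*5 = -25 + 5*W)
o(N, Y) = -360 (o(N, Y) = 8*(-25 + 5*(-4)) = 8*(-25 - 20) = 8*(-45) = -360)
o(16, b(f))*Z(10, 4) = -(-120)*10*4 = -360*(-40/3) = 4800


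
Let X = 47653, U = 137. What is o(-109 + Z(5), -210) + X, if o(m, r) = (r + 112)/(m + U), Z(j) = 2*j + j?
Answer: 2048981/43 ≈ 47651.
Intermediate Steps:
Z(j) = 3*j
o(m, r) = (112 + r)/(137 + m) (o(m, r) = (r + 112)/(m + 137) = (112 + r)/(137 + m))
o(-109 + Z(5), -210) + X = (112 - 210)/(137 + (-109 + 3*5)) + 47653 = -98/(137 + (-109 + 15)) + 47653 = -98/(137 - 94) + 47653 = -98/43 + 47653 = 2048981/43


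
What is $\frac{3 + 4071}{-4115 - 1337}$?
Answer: $- \frac{2037}{2726} \approx -0.74725$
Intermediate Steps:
$\frac{3 + 4071}{-4115 - 1337} = \frac{4074}{-5452} = 4074 \left(- \frac{1}{5452}\right) = - \frac{2037}{2726}$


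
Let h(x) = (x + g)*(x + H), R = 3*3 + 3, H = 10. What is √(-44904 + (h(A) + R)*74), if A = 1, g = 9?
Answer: 2*I*√8969 ≈ 189.41*I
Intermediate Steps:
R = 12 (R = 9 + 3 = 12)
h(x) = (9 + x)*(10 + x) (h(x) = (x + 9)*(x + 10) = (9 + x)*(10 + x))
√(-44904 + (h(A) + R)*74) = √(-44904 + ((90 + 1² + 19*1) + 12)*74) = √(-44904 + ((90 + 1 + 19) + 12)*74) = √(-44904 + (110 + 12)*74) = √(-44904 + 122*74) = √(-44904 + 9028) = √(-35876) = 2*I*√8969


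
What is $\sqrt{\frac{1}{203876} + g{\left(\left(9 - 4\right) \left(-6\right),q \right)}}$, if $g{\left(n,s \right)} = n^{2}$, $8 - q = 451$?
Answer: $\frac{\sqrt{9352220310569}}{101938} \approx 30.0$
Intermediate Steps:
$q = -443$ ($q = 8 - 451 = -443$)
$\sqrt{\frac{1}{203876} + g{\left(\left(9 - 4\right) \left(-6\right),q \right)}} = \sqrt{\frac{1}{203876} + \left(\left(9 - 4\right) \left(-6\right)\right)^{2}} = \sqrt{\frac{1}{203876} + \left(5 \left(-6\right)\right)^{2}} = \sqrt{\frac{1}{203876} + \left(-30\right)^{2}} = \sqrt{\frac{1}{203876} + 900} = \sqrt{\frac{183488401}{203876}} = \frac{\sqrt{9352220310569}}{101938}$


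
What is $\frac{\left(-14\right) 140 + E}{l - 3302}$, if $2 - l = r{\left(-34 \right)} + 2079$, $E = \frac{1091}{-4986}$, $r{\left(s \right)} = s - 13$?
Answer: $\frac{9773651}{26585352} \approx 0.36763$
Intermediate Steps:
$r{\left(s \right)} = -13 + s$ ($r{\left(s \right)} = s - 13 = -13 + s$)
$E = - \frac{1091}{4986}$ ($E = 1091 \left(- \frac{1}{4986}\right) = - \frac{1091}{4986} \approx -0.21881$)
$l = -2030$ ($l = 2 - \left(\left(-13 - 34\right) + 2079\right) = 2 - \left(-47 + 2079\right) = 2 - 2032 = -2030$)
$\frac{\left(-14\right) 140 + E}{l - 3302} = \frac{\left(-14\right) 140 - \frac{1091}{4986}}{-2030 - 3302} = \frac{-1960 - \frac{1091}{4986}}{-5332} = \left(- \frac{9773651}{4986}\right) \left(- \frac{1}{5332}\right) = \frac{9773651}{26585352}$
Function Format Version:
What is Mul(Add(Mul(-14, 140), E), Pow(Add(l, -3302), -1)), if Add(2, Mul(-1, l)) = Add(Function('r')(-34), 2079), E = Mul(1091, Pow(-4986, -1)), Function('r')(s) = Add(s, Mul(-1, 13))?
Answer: Rational(9773651, 26585352) ≈ 0.36763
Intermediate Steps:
Function('r')(s) = Add(-13, s) (Function('r')(s) = Add(s, -13) = Add(-13, s))
E = Rational(-1091, 4986) (E = Mul(1091, Rational(-1, 4986)) = Rational(-1091, 4986) ≈ -0.21881)
l = -2030 (l = Add(2, Mul(-1, Add(Add(-13, -34), 2079))) = Add(2, Mul(-1, Add(-47, 2079))) = Add(2, Mul(-1, 2032)) = Add(2, -2032) = -2030)
Mul(Add(Mul(-14, 140), E), Pow(Add(l, -3302), -1)) = Mul(Add(Mul(-14, 140), Rational(-1091, 4986)), Pow(Add(-2030, -3302), -1)) = Mul(Add(-1960, Rational(-1091, 4986)), Pow(-5332, -1)) = Mul(Rational(-9773651, 4986), Rational(-1, 5332)) = Rational(9773651, 26585352)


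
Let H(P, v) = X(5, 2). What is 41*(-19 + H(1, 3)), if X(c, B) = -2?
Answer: -861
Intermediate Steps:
H(P, v) = -2
41*(-19 + H(1, 3)) = 41*(-19 - 2) = 41*(-21) = -861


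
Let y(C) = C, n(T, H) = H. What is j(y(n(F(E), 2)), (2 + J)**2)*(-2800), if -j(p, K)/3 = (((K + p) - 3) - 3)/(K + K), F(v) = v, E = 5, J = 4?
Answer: 11200/3 ≈ 3733.3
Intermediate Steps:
j(p, K) = -3*(-6 + K + p)/(2*K) (j(p, K) = -3*(((K + p) - 3) - 3)/(K + K) = -3*((-3 + K + p) - 3)/(2*K) = -3*(-6 + K + p)*1/(2*K) = -3*(-6 + K + p)/(2*K))
j(y(n(F(E), 2)), (2 + J)**2)*(-2800) = (3*(6 - (2 + 4)**2 - 1*2)/(2*((2 + 4)**2)))*(-2800) = (3*(6 - 1*6**2 - 2)/(2*(6**2)))*(-2800) = ((3/2)*(6 - 1*36 - 2)/36)*(-2800) = ((3/2)*(1/36)*(6 - 36 - 2))*(-2800) = ((3/2)*(1/36)*(-32))*(-2800) = -4/3*(-2800) = 11200/3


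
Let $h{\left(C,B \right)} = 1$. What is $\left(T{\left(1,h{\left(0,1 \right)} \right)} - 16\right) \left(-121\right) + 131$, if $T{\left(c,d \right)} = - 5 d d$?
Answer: $2672$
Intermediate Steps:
$T{\left(c,d \right)} = - 5 d^{2}$
$\left(T{\left(1,h{\left(0,1 \right)} \right)} - 16\right) \left(-121\right) + 131 = \left(- 5 \cdot 1^{2} - 16\right) \left(-121\right) + 131 = \left(\left(-5\right) 1 - 16\right) \left(-121\right) + 131 = \left(-5 - 16\right) \left(-121\right) + 131 = \left(-21\right) \left(-121\right) + 131 = 2541 + 131 = 2672$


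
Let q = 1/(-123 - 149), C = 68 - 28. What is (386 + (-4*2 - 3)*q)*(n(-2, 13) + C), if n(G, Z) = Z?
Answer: 5565159/272 ≈ 20460.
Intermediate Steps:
C = 40
q = -1/272 (q = 1/(-272) = -1/272 ≈ -0.0036765)
(386 + (-4*2 - 3)*q)*(n(-2, 13) + C) = (386 + (-4*2 - 3)*(-1/272))*(13 + 40) = (386 + (-8 - 3)*(-1/272))*53 = (386 - 11*(-1/272))*53 = (386 + 11/272)*53 = (105003/272)*53 = 5565159/272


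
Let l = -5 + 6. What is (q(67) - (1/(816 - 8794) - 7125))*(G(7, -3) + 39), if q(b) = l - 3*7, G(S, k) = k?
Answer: 1020306438/3989 ≈ 2.5578e+5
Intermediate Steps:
l = 1
q(b) = -20 (q(b) = 1 - 3*7 = 1 - 21 = -20)
(q(67) - (1/(816 - 8794) - 7125))*(G(7, -3) + 39) = (-20 - (1/(816 - 8794) - 7125))*(-3 + 39) = (-20 - (1/(-7978) - 7125))*36 = (-20 - (-1/7978 - 7125))*36 = (-20 - 1*(-56843251/7978))*36 = (-20 + 56843251/7978)*36 = (56683691/7978)*36 = 1020306438/3989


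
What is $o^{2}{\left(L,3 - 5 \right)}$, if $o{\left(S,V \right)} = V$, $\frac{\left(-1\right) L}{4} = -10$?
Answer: $4$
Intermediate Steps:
$L = 40$ ($L = \left(-4\right) \left(-10\right) = 40$)
$o^{2}{\left(L,3 - 5 \right)} = \left(3 - 5\right)^{2} = \left(-2\right)^{2} = 4$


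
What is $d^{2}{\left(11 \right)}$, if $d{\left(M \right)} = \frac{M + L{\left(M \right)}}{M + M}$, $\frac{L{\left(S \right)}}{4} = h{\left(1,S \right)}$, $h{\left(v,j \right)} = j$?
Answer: $\frac{25}{4} \approx 6.25$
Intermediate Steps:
$L{\left(S \right)} = 4 S$
$d{\left(M \right)} = \frac{5}{2}$ ($d{\left(M \right)} = \frac{M + 4 M}{M + M} = \frac{5 M}{2 M} = 5 M \frac{1}{2 M} = \frac{5}{2}$)
$d^{2}{\left(11 \right)} = \left(\frac{5}{2}\right)^{2} = \frac{25}{4}$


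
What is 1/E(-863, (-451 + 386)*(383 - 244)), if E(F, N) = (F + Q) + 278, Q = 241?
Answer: -1/344 ≈ -0.0029070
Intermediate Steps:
E(F, N) = 519 + F (E(F, N) = (F + 241) + 278 = (241 + F) + 278 = 519 + F)
1/E(-863, (-451 + 386)*(383 - 244)) = 1/(519 - 863) = 1/(-344) = -1/344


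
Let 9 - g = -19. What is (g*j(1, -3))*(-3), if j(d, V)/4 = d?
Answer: -336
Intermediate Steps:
j(d, V) = 4*d
g = 28 (g = 9 - 1*(-19) = 9 + 19 = 28)
(g*j(1, -3))*(-3) = (28*(4*1))*(-3) = (28*4)*(-3) = 112*(-3) = -336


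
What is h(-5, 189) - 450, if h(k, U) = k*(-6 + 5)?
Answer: -445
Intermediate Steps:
h(k, U) = -k (h(k, U) = k*(-1) = -k)
h(-5, 189) - 450 = -1*(-5) - 450 = 5 - 450 = -445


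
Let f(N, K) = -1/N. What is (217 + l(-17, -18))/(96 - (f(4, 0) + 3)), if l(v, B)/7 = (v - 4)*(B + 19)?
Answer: 280/373 ≈ 0.75067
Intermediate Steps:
l(v, B) = 7*(-4 + v)*(19 + B) (l(v, B) = 7*((v - 4)*(B + 19)) = 7*((-4 + v)*(19 + B)) = 7*(-4 + v)*(19 + B))
(217 + l(-17, -18))/(96 - (f(4, 0) + 3)) = (217 + (-532 - 28*(-18) + 133*(-17) + 7*(-18)*(-17)))/(96 - (-1/4 + 3)) = (217 + (-532 + 504 - 2261 + 2142))/(96 - (-1*1/4 + 3)) = (217 - 147)/(96 - (-1/4 + 3)) = 70/(96 - 1*11/4) = 70/(96 - 11/4) = 70/(373/4) = 70*(4/373) = 280/373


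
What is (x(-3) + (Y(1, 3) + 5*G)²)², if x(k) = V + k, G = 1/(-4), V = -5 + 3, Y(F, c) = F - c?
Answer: 7921/256 ≈ 30.941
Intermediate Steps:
V = -2
G = -¼ ≈ -0.25000
x(k) = -2 + k
(x(-3) + (Y(1, 3) + 5*G)²)² = ((-2 - 3) + ((1 - 1*3) + 5*(-¼))²)² = (-5 + ((1 - 3) - 5/4)²)² = (-5 + (-2 - 5/4)²)² = (-5 + (-13/4)²)² = (-5 + 169/16)² = (89/16)² = 7921/256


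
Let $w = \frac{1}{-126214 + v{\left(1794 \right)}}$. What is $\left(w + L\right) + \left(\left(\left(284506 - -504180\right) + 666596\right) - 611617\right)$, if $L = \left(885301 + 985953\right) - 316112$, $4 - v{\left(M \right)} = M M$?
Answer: $\frac{8023160237321}{3344646} \approx 2.3988 \cdot 10^{6}$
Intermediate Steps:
$v{\left(M \right)} = 4 - M^{2}$ ($v{\left(M \right)} = 4 - M M = 4 - M^{2}$)
$w = - \frac{1}{3344646}$ ($w = \frac{1}{-126214 + \left(4 - 1794^{2}\right)} = \frac{1}{-126214 + \left(4 - 3218436\right)} = \frac{1}{-126214 - 3218432} = \frac{1}{-3344646} = - \frac{1}{3344646} \approx -2.9899 \cdot 10^{-7}$)
$L = 1555142$ ($L = 1871254 - 316112 = 1555142$)
$\left(w + L\right) + \left(\left(\left(284506 - -504180\right) + 666596\right) - 611617\right) = \left(- \frac{1}{3344646} + 1555142\right) + \left(\left(\left(284506 - -504180\right) + 666596\right) - 611617\right) = \frac{5201399469731}{3344646} + \left(\left(\left(284506 + 504180\right) + 666596\right) - 611617\right) = \frac{5201399469731}{3344646} + \left(\left(788686 + 666596\right) - 611617\right) = \frac{5201399469731}{3344646} + \left(1455282 - 611617\right) = \frac{5201399469731}{3344646} + 843665 = \frac{8023160237321}{3344646}$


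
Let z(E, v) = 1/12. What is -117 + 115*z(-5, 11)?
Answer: -1289/12 ≈ -107.42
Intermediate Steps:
z(E, v) = 1/12 (z(E, v) = 1*(1/12) = 1/12)
-117 + 115*z(-5, 11) = -117 + 115*(1/12) = -117 + 115/12 = -1289/12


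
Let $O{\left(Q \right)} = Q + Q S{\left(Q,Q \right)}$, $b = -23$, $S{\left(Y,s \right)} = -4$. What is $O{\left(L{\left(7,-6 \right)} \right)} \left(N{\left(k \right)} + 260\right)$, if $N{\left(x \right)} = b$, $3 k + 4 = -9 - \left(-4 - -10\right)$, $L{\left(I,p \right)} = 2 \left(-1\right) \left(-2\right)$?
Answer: $-2844$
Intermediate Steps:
$L{\left(I,p \right)} = 4$ ($L{\left(I,p \right)} = \left(-2\right) \left(-2\right) = 4$)
$k = - \frac{19}{3}$ ($k = - \frac{4}{3} + \frac{-9 - \left(-4 - -10\right)}{3} = - \frac{4}{3} + \frac{-9 - \left(-4 + 10\right)}{3} = - \frac{4}{3} + \frac{-9 - 6}{3} = - \frac{4}{3} + \frac{1}{3} \left(-15\right) = - \frac{4}{3} - 5 = - \frac{19}{3} \approx -6.3333$)
$O{\left(Q \right)} = - 3 Q$ ($O{\left(Q \right)} = Q + Q \left(-4\right) = Q - 4 Q = - 3 Q$)
$N{\left(x \right)} = -23$
$O{\left(L{\left(7,-6 \right)} \right)} \left(N{\left(k \right)} + 260\right) = \left(-3\right) 4 \left(-23 + 260\right) = \left(-12\right) 237 = -2844$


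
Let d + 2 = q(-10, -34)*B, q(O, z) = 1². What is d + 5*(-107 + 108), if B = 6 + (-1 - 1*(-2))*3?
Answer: 12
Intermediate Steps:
q(O, z) = 1
B = 9 (B = 6 + (-1 + 2)*3 = 6 + 1*3 = 6 + 3 = 9)
d = 7 (d = -2 + 1*9 = -2 + 9 = 7)
d + 5*(-107 + 108) = 7 + 5*(-107 + 108) = 7 + 5*1 = 7 + 5 = 12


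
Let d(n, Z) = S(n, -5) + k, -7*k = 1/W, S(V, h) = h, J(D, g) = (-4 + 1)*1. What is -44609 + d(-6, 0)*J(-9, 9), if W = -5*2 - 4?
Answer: -4370215/98 ≈ -44594.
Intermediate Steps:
J(D, g) = -3 (J(D, g) = -3*1 = -3)
W = -14 (W = -10 - 4 = -14)
k = 1/98 (k = -⅐/(-14) = -⅐*(-1/14) = 1/98 ≈ 0.010204)
d(n, Z) = -489/98 (d(n, Z) = -5 + 1/98 = -489/98)
-44609 + d(-6, 0)*J(-9, 9) = -44609 - 489/98*(-3) = -44609 + 1467/98 = -4370215/98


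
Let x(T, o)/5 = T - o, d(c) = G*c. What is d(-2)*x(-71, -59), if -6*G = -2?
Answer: 40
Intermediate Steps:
G = ⅓ (G = -⅙*(-2) = ⅓ ≈ 0.33333)
d(c) = c/3
x(T, o) = -5*o + 5*T (x(T, o) = 5*(T - o) = -5*o + 5*T)
d(-2)*x(-71, -59) = ((⅓)*(-2))*(-5*(-59) + 5*(-71)) = -2*(295 - 355)/3 = -⅔*(-60) = 40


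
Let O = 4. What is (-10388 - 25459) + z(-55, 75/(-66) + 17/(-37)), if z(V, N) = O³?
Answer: -35783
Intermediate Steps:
z(V, N) = 64 (z(V, N) = 4³ = 64)
(-10388 - 25459) + z(-55, 75/(-66) + 17/(-37)) = (-10388 - 25459) + 64 = -35847 + 64 = -35783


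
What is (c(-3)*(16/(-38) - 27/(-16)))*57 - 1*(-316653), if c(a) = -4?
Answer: 1265457/4 ≈ 3.1636e+5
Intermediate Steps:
(c(-3)*(16/(-38) - 27/(-16)))*57 - 1*(-316653) = -4*(16/(-38) - 27/(-16))*57 - 1*(-316653) = -4*(16*(-1/38) - 27*(-1/16))*57 + 316653 = -4*(-8/19 + 27/16)*57 + 316653 = -4*385/304*57 + 316653 = -385/76*57 + 316653 = -1155/4 + 316653 = 1265457/4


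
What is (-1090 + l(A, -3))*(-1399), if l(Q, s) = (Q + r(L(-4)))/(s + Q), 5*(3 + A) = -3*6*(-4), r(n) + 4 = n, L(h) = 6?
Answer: 63952487/42 ≈ 1.5227e+6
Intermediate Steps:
r(n) = -4 + n
A = 57/5 (A = -3 + (-3*6*(-4))/5 = -3 + (-18*(-4))/5 = -3 + (⅕)*72 = -3 + 72/5 = 57/5 ≈ 11.400)
l(Q, s) = (2 + Q)/(Q + s) (l(Q, s) = (Q + (-4 + 6))/(s + Q) = (Q + 2)/(Q + s) = (2 + Q)/(Q + s))
(-1090 + l(A, -3))*(-1399) = (-1090 + (2 + 57/5)/(57/5 - 3))*(-1399) = (-1090 + (67/5)/(42/5))*(-1399) = (-1090 + (5/42)*(67/5))*(-1399) = (-1090 + 67/42)*(-1399) = -45713/42*(-1399) = 63952487/42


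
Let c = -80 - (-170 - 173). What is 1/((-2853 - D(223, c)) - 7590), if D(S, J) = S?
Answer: -1/10666 ≈ -9.3756e-5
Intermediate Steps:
c = 263 (c = -80 - 1*(-343) = -80 + 343 = 263)
1/((-2853 - D(223, c)) - 7590) = 1/((-2853 - 1*223) - 7590) = 1/((-2853 - 223) - 7590) = 1/(-3076 - 7590) = 1/(-10666) = -1/10666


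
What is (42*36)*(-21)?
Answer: -31752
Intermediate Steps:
(42*36)*(-21) = 1512*(-21) = -31752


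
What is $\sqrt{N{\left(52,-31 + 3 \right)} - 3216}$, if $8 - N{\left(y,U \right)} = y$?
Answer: $2 i \sqrt{815} \approx 57.096 i$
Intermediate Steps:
$N{\left(y,U \right)} = 8 - y$
$\sqrt{N{\left(52,-31 + 3 \right)} - 3216} = \sqrt{\left(8 - 52\right) - 3216} = \sqrt{-44 - 3216} = \sqrt{-3260} = 2 i \sqrt{815}$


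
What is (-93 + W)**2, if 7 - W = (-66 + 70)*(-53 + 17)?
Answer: 3364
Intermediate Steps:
W = 151 (W = 7 - (-66 + 70)*(-53 + 17) = 7 - 4*(-36) = 7 - 1*(-144) = 7 + 144 = 151)
(-93 + W)**2 = (-93 + 151)**2 = 58**2 = 3364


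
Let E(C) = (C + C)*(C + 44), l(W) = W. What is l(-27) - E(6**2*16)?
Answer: -714267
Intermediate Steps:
E(C) = 2*C*(44 + C) (E(C) = (2*C)*(44 + C) = 2*C*(44 + C))
l(-27) - E(6**2*16) = -27 - 2*6**2*16*(44 + 6**2*16) = -27 - 2*36*16*(44 + 36*16) = -27 - 2*576*(44 + 576) = -27 - 2*576*620 = -27 - 1*714240 = -27 - 714240 = -714267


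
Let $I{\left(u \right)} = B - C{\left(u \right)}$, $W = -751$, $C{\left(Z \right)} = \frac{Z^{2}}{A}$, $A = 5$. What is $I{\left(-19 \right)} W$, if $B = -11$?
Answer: $\frac{312416}{5} \approx 62483.0$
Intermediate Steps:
$C{\left(Z \right)} = \frac{Z^{2}}{5}$
$I{\left(u \right)} = -11 - \frac{u^{2}}{5}$
$I{\left(-19 \right)} W = \left(-11 - \frac{\left(-19\right)^{2}}{5}\right) \left(-751\right) = \left(-11 - \frac{361}{5}\right) \left(-751\right) = \left(- \frac{416}{5}\right) \left(-751\right) = \frac{312416}{5}$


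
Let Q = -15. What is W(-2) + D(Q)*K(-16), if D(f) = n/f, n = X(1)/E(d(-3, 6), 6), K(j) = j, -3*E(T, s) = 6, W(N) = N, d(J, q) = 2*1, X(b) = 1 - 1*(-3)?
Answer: -62/15 ≈ -4.1333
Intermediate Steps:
X(b) = 4 (X(b) = 1 + 3 = 4)
d(J, q) = 2
E(T, s) = -2 (E(T, s) = -⅓*6 = -2)
n = -2 (n = 4/(-2) = 4*(-½) = -2)
D(f) = -2/f
W(-2) + D(Q)*K(-16) = -2 - 2/(-15)*(-16) = -2 - 2*(-1/15)*(-16) = -2 + (2/15)*(-16) = -2 - 32/15 = -62/15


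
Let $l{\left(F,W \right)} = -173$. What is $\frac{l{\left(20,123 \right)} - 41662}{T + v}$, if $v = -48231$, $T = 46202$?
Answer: $\frac{41835}{2029} \approx 20.619$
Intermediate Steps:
$\frac{l{\left(20,123 \right)} - 41662}{T + v} = \frac{-173 - 41662}{46202 - 48231} = - \frac{41835}{-2029} = \left(-41835\right) \left(- \frac{1}{2029}\right) = \frac{41835}{2029}$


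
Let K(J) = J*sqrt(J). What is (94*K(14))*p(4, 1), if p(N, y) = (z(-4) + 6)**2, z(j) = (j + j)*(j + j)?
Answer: 6448400*sqrt(14) ≈ 2.4128e+7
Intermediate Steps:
K(J) = J**(3/2)
z(j) = 4*j**2 (z(j) = (2*j)*(2*j) = 4*j**2)
p(N, y) = 4900 (p(N, y) = (4*(-4)**2 + 6)**2 = (4*16 + 6)**2 = (64 + 6)**2 = 70**2 = 4900)
(94*K(14))*p(4, 1) = (94*14**(3/2))*4900 = (94*(14*sqrt(14)))*4900 = (1316*sqrt(14))*4900 = 6448400*sqrt(14)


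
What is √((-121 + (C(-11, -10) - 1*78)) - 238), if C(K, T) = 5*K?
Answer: 2*I*√123 ≈ 22.181*I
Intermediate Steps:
√((-121 + (C(-11, -10) - 1*78)) - 238) = √((-121 + (5*(-11) - 1*78)) - 238) = √((-121 + (-55 - 78)) - 238) = √((-121 - 133) - 238) = √(-254 - 238) = √(-492) = 2*I*√123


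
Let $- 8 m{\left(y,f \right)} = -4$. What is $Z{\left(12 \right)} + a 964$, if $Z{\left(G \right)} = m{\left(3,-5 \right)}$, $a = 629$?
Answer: $\frac{1212713}{2} \approx 6.0636 \cdot 10^{5}$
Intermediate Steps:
$m{\left(y,f \right)} = \frac{1}{2}$ ($m{\left(y,f \right)} = \left(- \frac{1}{8}\right) \left(-4\right) = \frac{1}{2}$)
$Z{\left(G \right)} = \frac{1}{2}$
$Z{\left(12 \right)} + a 964 = \frac{1}{2} + 629 \cdot 964 = \frac{1}{2} + 606356 = \frac{1212713}{2}$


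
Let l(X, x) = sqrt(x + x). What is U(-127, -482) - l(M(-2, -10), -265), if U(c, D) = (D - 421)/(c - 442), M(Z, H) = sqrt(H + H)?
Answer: 903/569 - I*sqrt(530) ≈ 1.587 - 23.022*I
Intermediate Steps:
M(Z, H) = sqrt(2)*sqrt(H) (M(Z, H) = sqrt(2*H) = sqrt(2)*sqrt(H))
l(X, x) = sqrt(2)*sqrt(x) (l(X, x) = sqrt(2*x) = sqrt(2)*sqrt(x))
U(c, D) = (-421 + D)/(-442 + c)
U(-127, -482) - l(M(-2, -10), -265) = (-421 - 482)/(-442 - 127) - sqrt(2)*sqrt(-265) = -903/(-569) - sqrt(2)*I*sqrt(265) = -1/569*(-903) - I*sqrt(530) = 903/569 - I*sqrt(530)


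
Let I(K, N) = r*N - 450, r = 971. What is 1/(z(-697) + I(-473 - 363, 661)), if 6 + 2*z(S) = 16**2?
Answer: 1/641506 ≈ 1.5588e-6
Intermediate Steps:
z(S) = 125 (z(S) = -3 + (1/2)*16**2 = -3 + (1/2)*256 = -3 + 128 = 125)
I(K, N) = -450 + 971*N (I(K, N) = 971*N - 450 = -450 + 971*N)
1/(z(-697) + I(-473 - 363, 661)) = 1/(125 + (-450 + 971*661)) = 1/(125 + (-450 + 641831)) = 1/(125 + 641381) = 1/641506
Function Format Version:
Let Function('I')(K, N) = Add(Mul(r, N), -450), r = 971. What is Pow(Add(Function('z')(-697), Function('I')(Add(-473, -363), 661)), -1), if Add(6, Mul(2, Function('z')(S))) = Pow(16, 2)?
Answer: Rational(1, 641506) ≈ 1.5588e-6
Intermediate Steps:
Function('z')(S) = 125 (Function('z')(S) = Add(-3, Mul(Rational(1, 2), Pow(16, 2))) = Add(-3, Mul(Rational(1, 2), 256)) = Add(-3, 128) = 125)
Function('I')(K, N) = Add(-450, Mul(971, N)) (Function('I')(K, N) = Add(Mul(971, N), -450) = Add(-450, Mul(971, N)))
Pow(Add(Function('z')(-697), Function('I')(Add(-473, -363), 661)), -1) = Pow(Add(125, Add(-450, Mul(971, 661))), -1) = Pow(Add(125, Add(-450, 641831)), -1) = Pow(Add(125, 641381), -1) = Pow(641506, -1) = Rational(1, 641506)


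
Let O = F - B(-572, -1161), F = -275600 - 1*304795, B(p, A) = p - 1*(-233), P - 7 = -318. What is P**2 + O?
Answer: -483335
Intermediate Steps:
P = -311 (P = 7 - 318 = -311)
B(p, A) = 233 + p (B(p, A) = p + 233 = 233 + p)
F = -580395 (F = -275600 - 304795 = -580395)
O = -580056 (O = -580395 - (233 - 572) = -580395 - 1*(-339) = -580395 + 339 = -580056)
P**2 + O = (-311)**2 - 580056 = 96721 - 580056 = -483335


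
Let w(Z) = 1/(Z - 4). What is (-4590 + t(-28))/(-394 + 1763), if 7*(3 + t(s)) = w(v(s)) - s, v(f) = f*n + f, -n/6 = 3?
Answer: -15162055/4523176 ≈ -3.3521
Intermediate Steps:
n = -18 (n = -6*3 = -18)
v(f) = -17*f (v(f) = f*(-18) + f = -18*f + f = -17*f)
w(Z) = 1/(-4 + Z)
t(s) = -3 - s/7 + 1/(7*(-4 - 17*s)) (t(s) = -3 + (1/(-4 - 17*s) - s)/7 = -3 + (-s/7 + 1/(7*(-4 - 17*s))) = -3 - s/7 + 1/(7*(-4 - 17*s)))
(-4590 + t(-28))/(-394 + 1763) = (-4590 + (-85 - 361*(-28) - 17*(-28)²)/(7*(4 + 17*(-28))))/(-394 + 1763) = (-4590 + (-85 + 10108 - 17*784)/(7*(4 - 476)))/1369 = (-4590 + (⅐)*(-85 + 10108 - 13328)/(-472))*(1/1369) = (-4590 + (⅐)*(-1/472)*(-3305))*(1/1369) = (-4590 + 3305/3304)*(1/1369) = -15162055/3304*1/1369 = -15162055/4523176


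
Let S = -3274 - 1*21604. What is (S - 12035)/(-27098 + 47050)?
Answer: -36913/19952 ≈ -1.8501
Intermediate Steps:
S = -24878 (S = -3274 - 21604 = -24878)
(S - 12035)/(-27098 + 47050) = (-24878 - 12035)/(-27098 + 47050) = -36913/19952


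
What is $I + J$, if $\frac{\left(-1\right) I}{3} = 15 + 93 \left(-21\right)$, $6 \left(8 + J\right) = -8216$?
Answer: $\frac{13310}{3} \approx 4436.7$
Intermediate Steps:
$J = - \frac{4132}{3}$ ($J = -8 + \frac{1}{6} \left(-8216\right) = -8 - \frac{4108}{3} = - \frac{4132}{3} \approx -1377.3$)
$I = 5814$ ($I = - 3 \left(15 + 93 \left(-21\right)\right) = - 3 \left(15 - 1953\right) = \left(-3\right) \left(-1938\right) = 5814$)
$I + J = 5814 - \frac{4132}{3} = \frac{13310}{3}$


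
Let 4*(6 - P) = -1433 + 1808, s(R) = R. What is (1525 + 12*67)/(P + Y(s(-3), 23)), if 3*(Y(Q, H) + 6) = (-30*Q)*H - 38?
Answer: 27948/7003 ≈ 3.9909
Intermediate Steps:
Y(Q, H) = -56/3 - 10*H*Q (Y(Q, H) = -6 + ((-30*Q)*H - 38)/3 = -6 + (-30*H*Q - 38)/3 = -6 + (-38 - 30*H*Q)/3 = -6 + (-38/3 - 10*H*Q) = -56/3 - 10*H*Q)
P = -351/4 (P = 6 - (-1433 + 1808)/4 = 6 - ¼*375 = 6 - 375/4 = -351/4 ≈ -87.750)
(1525 + 12*67)/(P + Y(s(-3), 23)) = (1525 + 12*67)/(-351/4 + (-56/3 - 10*23*(-3))) = (1525 + 804)/(-351/4 + (-56/3 + 690)) = 2329/(-351/4 + 2014/3) = 2329/(7003/12) = 2329*(12/7003) = 27948/7003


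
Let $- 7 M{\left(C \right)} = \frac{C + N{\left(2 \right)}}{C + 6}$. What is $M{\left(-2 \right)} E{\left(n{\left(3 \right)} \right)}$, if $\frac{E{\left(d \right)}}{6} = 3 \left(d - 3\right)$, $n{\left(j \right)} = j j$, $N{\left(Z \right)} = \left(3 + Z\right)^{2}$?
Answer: $- \frac{621}{7} \approx -88.714$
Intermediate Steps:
$n{\left(j \right)} = j^{2}$
$M{\left(C \right)} = - \frac{25 + C}{7 \left(6 + C\right)}$ ($M{\left(C \right)} = - \frac{\left(C + \left(3 + 2\right)^{2}\right) \frac{1}{C + 6}}{7} = - \frac{\left(C + 5^{2}\right) \frac{1}{6 + C}}{7} = - \frac{\left(C + 25\right) \frac{1}{6 + C}}{7} = - \frac{\left(25 + C\right) \frac{1}{6 + C}}{7} = - \frac{\frac{1}{6 + C} \left(25 + C\right)}{7} = - \frac{25 + C}{7 \left(6 + C\right)}$)
$E{\left(d \right)} = -54 + 18 d$ ($E{\left(d \right)} = 6 \cdot 3 \left(d - 3\right) = 6 \cdot 3 \left(-3 + d\right) = 6 \left(-9 + 3 d\right) = -54 + 18 d$)
$M{\left(-2 \right)} E{\left(n{\left(3 \right)} \right)} = \frac{-25 - -2}{7 \left(6 - 2\right)} \left(-54 + 18 \cdot 3^{2}\right) = \frac{-25 + 2}{7 \cdot 4} \left(-54 + 18 \cdot 9\right) = \frac{1}{7} \cdot \frac{1}{4} \left(-23\right) \left(-54 + 162\right) = \left(- \frac{23}{28}\right) 108 = - \frac{621}{7}$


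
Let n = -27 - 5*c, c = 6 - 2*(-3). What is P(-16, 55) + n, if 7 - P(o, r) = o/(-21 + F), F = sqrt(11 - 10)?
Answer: -404/5 ≈ -80.800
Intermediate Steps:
c = 12 (c = 6 + 6 = 12)
F = 1 (F = sqrt(1) = 1)
P(o, r) = 7 + o/20 (P(o, r) = 7 - o/(-21 + 1) = 7 - o/(-20) = 7 - o*(-1)/20 = 7 - (-1)*o/20 = 7 + o/20)
n = -87 (n = -27 - 5*12 = -27 - 60 = -87)
P(-16, 55) + n = (7 + (1/20)*(-16)) - 87 = (7 - 4/5) - 87 = 31/5 - 87 = -404/5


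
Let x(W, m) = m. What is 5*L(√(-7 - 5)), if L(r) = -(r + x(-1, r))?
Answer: -20*I*√3 ≈ -34.641*I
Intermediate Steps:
L(r) = -2*r (L(r) = -(r + r) = -2*r)
5*L(√(-7 - 5)) = 5*(-2*√(-7 - 5)) = 5*(-4*I*√3) = -20*I*√3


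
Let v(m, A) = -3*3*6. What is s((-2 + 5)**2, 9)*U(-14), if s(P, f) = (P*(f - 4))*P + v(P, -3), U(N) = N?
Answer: -4914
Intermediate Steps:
v(m, A) = -54 (v(m, A) = -9*6 = -54)
s(P, f) = -54 + P**2*(-4 + f) (s(P, f) = (P*(f - 4))*P - 54 = (P*(-4 + f))*P - 54 = P**2*(-4 + f) - 54 = -54 + P**2*(-4 + f))
s((-2 + 5)**2, 9)*U(-14) = (-54 - 4*(-2 + 5)**4 + 9*((-2 + 5)**2)**2)*(-14) = (-54 - 4*(3**2)**2 + 9*(3**2)**2)*(-14) = (-54 - 4*9**2 + 9*9**2)*(-14) = (-54 - 4*81 + 9*81)*(-14) = (-54 - 324 + 729)*(-14) = 351*(-14) = -4914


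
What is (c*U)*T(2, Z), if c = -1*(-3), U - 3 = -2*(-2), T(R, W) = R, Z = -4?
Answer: 42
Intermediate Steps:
U = 7 (U = 3 - 2*(-2) = 3 + 4 = 7)
c = 3
(c*U)*T(2, Z) = (3*7)*2 = 21*2 = 42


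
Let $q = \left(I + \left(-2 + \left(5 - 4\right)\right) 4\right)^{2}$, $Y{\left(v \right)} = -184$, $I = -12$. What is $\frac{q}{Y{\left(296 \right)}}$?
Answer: $- \frac{32}{23} \approx -1.3913$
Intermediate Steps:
$q = 256$ ($q = \left(-12 + \left(-2 + \left(5 - 4\right)\right) 4\right)^{2} = \left(-12 + \left(-2 + 1\right) 4\right)^{2} = \left(-12 - 4\right)^{2} = \left(-16\right)^{2} = 256$)
$\frac{q}{Y{\left(296 \right)}} = \frac{256}{-184} = 256 \left(- \frac{1}{184}\right) = - \frac{32}{23}$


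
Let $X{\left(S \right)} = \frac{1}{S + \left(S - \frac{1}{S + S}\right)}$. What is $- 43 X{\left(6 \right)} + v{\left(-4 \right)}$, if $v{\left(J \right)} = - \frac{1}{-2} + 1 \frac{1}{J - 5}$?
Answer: $- \frac{8287}{2574} \approx -3.2195$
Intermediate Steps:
$v{\left(J \right)} = \frac{1}{2} + \frac{1}{-5 + J}$ ($v{\left(J \right)} = \left(-1\right) \left(- \frac{1}{2}\right) + 1 \frac{1}{J - 5} = \frac{1}{2} + 1 \frac{1}{-5 + J} = \frac{1}{2} + \frac{1}{-5 + J}$)
$X{\left(S \right)} = \frac{1}{2 S - \frac{1}{2 S}}$ ($X{\left(S \right)} = \frac{1}{S + \left(S - \frac{1}{2 S}\right)} = \frac{1}{2 S - \frac{1}{2 S}}$)
$- 43 X{\left(6 \right)} + v{\left(-4 \right)} = - 43 \cdot 2 \cdot 6 \frac{1}{-1 + 4 \cdot 6^{2}} + \frac{-3 - 4}{2 \left(-5 - 4\right)} = - 43 \cdot 2 \cdot 6 \frac{1}{-1 + 4 \cdot 36} + \frac{1}{2} \frac{1}{-9} \left(-7\right) = - 43 \cdot 2 \cdot 6 \frac{1}{-1 + 144} + \frac{1}{2} \left(- \frac{1}{9}\right) \left(-7\right) = - 43 \cdot 2 \cdot 6 \cdot \frac{1}{143} + \frac{7}{18} = \left(-43\right) \frac{12}{143} + \frac{7}{18} = - \frac{516}{143} + \frac{7}{18} = - \frac{8287}{2574}$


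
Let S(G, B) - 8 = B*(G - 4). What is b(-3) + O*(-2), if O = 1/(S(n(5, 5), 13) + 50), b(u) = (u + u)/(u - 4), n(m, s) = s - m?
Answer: 11/21 ≈ 0.52381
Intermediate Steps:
b(u) = 2*u/(-4 + u) (b(u) = (2*u)/(-4 + u) = 2*u/(-4 + u))
S(G, B) = 8 + B*(-4 + G) (S(G, B) = 8 + B*(G - 4) = 8 + B*(-4 + G))
O = 1/6 (O = 1/((8 - 4*13 + 13*(5 - 1*5)) + 50) = 1/((8 - 52 + 13*(5 - 5)) + 50) = 1/((8 - 52 + 13*0) + 50) = 1/((8 - 52 + 0) + 50) = 1/(-44 + 50) = 1/6 ≈ 0.16667)
b(-3) + O*(-2) = 2*(-3)/(-4 - 3) + (1/6)*(-2) = 2*(-3)/(-7) - 1/3 = 2*(-3)*(-1/7) - 1/3 = 6/7 - 1/3 = 11/21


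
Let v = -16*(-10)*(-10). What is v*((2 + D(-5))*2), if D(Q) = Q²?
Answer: -86400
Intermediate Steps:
v = -1600 (v = 160*(-10) = -1600)
v*((2 + D(-5))*2) = -1600*(2 + (-5)²)*2 = -1600*(2 + 25)*2 = -43200*2 = -1600*54 = -86400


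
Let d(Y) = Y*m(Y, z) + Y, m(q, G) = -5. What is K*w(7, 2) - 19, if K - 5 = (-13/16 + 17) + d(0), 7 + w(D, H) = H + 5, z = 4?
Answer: -19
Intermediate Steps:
w(D, H) = -2 + H (w(D, H) = -7 + (H + 5) = -7 + (5 + H) = -2 + H)
d(Y) = -4*Y (d(Y) = Y*(-5) + Y = -5*Y + Y = -4*Y)
K = 339/16 (K = 5 + ((-13/16 + 17) - 4*0) = 5 + ((-13*1/16 + 17) + 0) = 5 + ((-13/16 + 17) + 0) = 5 + (259/16 + 0) = 5 + 259/16 = 339/16 ≈ 21.188)
K*w(7, 2) - 19 = 339*(-2 + 2)/16 - 19 = (339/16)*0 - 19 = 0 - 19 = -19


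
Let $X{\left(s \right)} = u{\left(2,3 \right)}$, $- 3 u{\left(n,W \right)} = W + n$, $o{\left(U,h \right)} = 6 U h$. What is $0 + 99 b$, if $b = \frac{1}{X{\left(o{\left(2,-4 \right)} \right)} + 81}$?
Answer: $\frac{297}{238} \approx 1.2479$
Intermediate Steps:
$o{\left(U,h \right)} = 6 U h$
$u{\left(n,W \right)} = - \frac{W}{3} - \frac{n}{3}$ ($u{\left(n,W \right)} = - \frac{W + n}{3} = - \frac{W}{3} - \frac{n}{3}$)
$X{\left(s \right)} = - \frac{5}{3}$ ($X{\left(s \right)} = \left(- \frac{1}{3}\right) 3 - \frac{2}{3} = -1 - \frac{2}{3} = - \frac{5}{3}$)
$b = \frac{3}{238}$ ($b = \frac{1}{- \frac{5}{3} + 81} = \frac{1}{\frac{238}{3}} = \frac{3}{238} \approx 0.012605$)
$0 + 99 b = 0 + 99 \cdot \frac{3}{238} = 0 + \frac{297}{238} = \frac{297}{238}$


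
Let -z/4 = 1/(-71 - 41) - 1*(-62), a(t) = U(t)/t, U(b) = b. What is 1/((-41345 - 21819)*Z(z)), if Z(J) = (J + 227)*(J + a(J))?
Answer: -196/64097327055 ≈ -3.0578e-9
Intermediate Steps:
a(t) = 1 (a(t) = t/t = 1)
z = -6943/28 (z = -4*(1/(-71 - 41) - 1*(-62)) = -4*(1/(-112) + 62) = -4*(-1/112 + 62) = -4*6943/112 = -6943/28 ≈ -247.96)
Z(J) = (1 + J)*(227 + J) (Z(J) = (J + 227)*(J + 1) = (227 + J)*(1 + J) = (1 + J)*(227 + J))
1/((-41345 - 21819)*Z(z)) = 1/((-41345 - 21819)*(227 + (-6943/28)**2 + 228*(-6943/28))) = 1/((-63164)*(227 + 48205249/784 - 395751/7)) = -1/(63164*4059105/784) = -1/63164*784/4059105 = -196/64097327055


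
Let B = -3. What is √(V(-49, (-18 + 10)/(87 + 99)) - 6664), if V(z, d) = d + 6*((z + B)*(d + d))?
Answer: 2*I*√14351295/93 ≈ 81.469*I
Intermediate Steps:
V(z, d) = d + 12*d*(-3 + z) (V(z, d) = d + 6*((z - 3)*(d + d)) = d + 6*((-3 + z)*(2*d)) = d + 6*(2*d*(-3 + z)) = d + 12*d*(-3 + z))
√(V(-49, (-18 + 10)/(87 + 99)) - 6664) = √(((-18 + 10)/(87 + 99))*(-35 + 12*(-49)) - 6664) = √((-8/186)*(-35 - 588) - 6664) = √(-8*1/186*(-623) - 6664) = √(-4/93*(-623) - 6664) = √(2492/93 - 6664) = √(-617260/93) = 2*I*√14351295/93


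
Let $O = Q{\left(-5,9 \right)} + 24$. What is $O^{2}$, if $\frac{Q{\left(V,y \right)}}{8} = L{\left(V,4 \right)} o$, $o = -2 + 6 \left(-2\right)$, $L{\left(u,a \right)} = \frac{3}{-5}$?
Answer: $\frac{207936}{25} \approx 8317.4$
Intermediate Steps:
$L{\left(u,a \right)} = - \frac{3}{5}$ ($L{\left(u,a \right)} = 3 \left(- \frac{1}{5}\right) = - \frac{3}{5}$)
$o = -14$ ($o = -2 - 12 = -14$)
$Q{\left(V,y \right)} = \frac{336}{5}$ ($Q{\left(V,y \right)} = 8 \left(\left(- \frac{3}{5}\right) \left(-14\right)\right) = 8 \cdot \frac{42}{5} = \frac{336}{5}$)
$O = \frac{456}{5}$ ($O = \frac{336}{5} + 24 = \frac{456}{5} \approx 91.2$)
$O^{2} = \left(\frac{456}{5}\right)^{2} = \frac{207936}{25}$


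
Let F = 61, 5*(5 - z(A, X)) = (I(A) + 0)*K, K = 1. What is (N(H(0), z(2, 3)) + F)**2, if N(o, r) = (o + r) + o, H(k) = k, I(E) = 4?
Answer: 106276/25 ≈ 4251.0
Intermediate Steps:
z(A, X) = 21/5 (z(A, X) = 5 - (4 + 0)/5 = 5 - 4/5 = 21/5)
N(o, r) = r + 2*o
(N(H(0), z(2, 3)) + F)**2 = ((21/5 + 2*0) + 61)**2 = ((21/5 + 0) + 61)**2 = (21/5 + 61)**2 = (326/5)**2 = 106276/25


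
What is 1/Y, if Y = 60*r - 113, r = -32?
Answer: -1/2033 ≈ -0.00049188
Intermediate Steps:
Y = -2033 (Y = 60*(-32) - 113 = -1920 - 113 = -2033)
1/Y = 1/(-2033) = -1/2033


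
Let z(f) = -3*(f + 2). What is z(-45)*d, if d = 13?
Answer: 1677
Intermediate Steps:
z(f) = -6 - 3*f (z(f) = -3*(2 + f) = -6 - 3*f)
z(-45)*d = (-6 - 3*(-45))*13 = (-6 + 135)*13 = 129*13 = 1677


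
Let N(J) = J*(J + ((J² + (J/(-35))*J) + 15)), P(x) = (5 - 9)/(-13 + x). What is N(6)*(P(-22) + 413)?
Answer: 169951086/1225 ≈ 1.3874e+5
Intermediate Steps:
P(x) = -4/(-13 + x)
N(J) = J*(15 + J + 34*J²/35) (N(J) = J*(J + ((J² + (J*(-1/35))*J) + 15)) = J*(J + ((J² + (-J/35)*J) + 15)) = J*(J + ((J² - J²/35) + 15)) = J*(J + (34*J²/35 + 15)) = J*(J + (15 + 34*J²/35)) = J*(15 + J + 34*J²/35))
N(6)*(P(-22) + 413) = ((1/35)*6*(525 + 34*6² + 35*6))*(-4/(-13 - 22) + 413) = ((1/35)*6*(525 + 34*36 + 210))*(-4/(-35) + 413) = ((1/35)*6*(525 + 1224 + 210))*(-4*(-1/35) + 413) = ((1/35)*6*1959)*(4/35 + 413) = (11754/35)*(14459/35) = 169951086/1225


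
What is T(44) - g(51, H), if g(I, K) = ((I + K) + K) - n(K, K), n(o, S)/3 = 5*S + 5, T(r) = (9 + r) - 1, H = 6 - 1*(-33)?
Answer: 523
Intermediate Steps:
H = 39 (H = 6 + 33 = 39)
T(r) = 8 + r
n(o, S) = 15 + 15*S (n(o, S) = 3*(5*S + 5) = 3*(5 + 5*S) = 15 + 15*S)
g(I, K) = -15 + I - 13*K (g(I, K) = ((I + K) + K) - (15 + 15*K) = (I + 2*K) + (-15 - 15*K) = -15 + I - 13*K)
T(44) - g(51, H) = (8 + 44) - (-15 + 51 - 13*39) = 52 - (-15 + 51 - 507) = 52 - 1*(-471) = 52 + 471 = 523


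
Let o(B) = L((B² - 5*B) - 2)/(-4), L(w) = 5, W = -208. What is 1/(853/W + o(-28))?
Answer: -208/1113 ≈ -0.18688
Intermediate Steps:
o(B) = -5/4 (o(B) = 5/(-4) = 5*(-¼) = -5/4)
1/(853/W + o(-28)) = 1/(853/(-208) - 5/4) = 1/(853*(-1/208) - 5/4) = 1/(-853/208 - 5/4) = 1/(-1113/208) = -208/1113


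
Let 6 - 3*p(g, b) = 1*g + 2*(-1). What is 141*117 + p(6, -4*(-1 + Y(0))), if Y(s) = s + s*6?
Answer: 49493/3 ≈ 16498.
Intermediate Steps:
Y(s) = 7*s (Y(s) = s + 6*s = 7*s)
p(g, b) = 8/3 - g/3 (p(g, b) = 2 - (1*g + 2*(-1))/3 = 2 - (g - 2)/3 = 2 - (-2 + g)/3 = 2 + (2/3 - g/3) = 8/3 - g/3)
141*117 + p(6, -4*(-1 + Y(0))) = 141*117 + (8/3 - 1/3*6) = 16497 + (8/3 - 2) = 16497 + 2/3 = 49493/3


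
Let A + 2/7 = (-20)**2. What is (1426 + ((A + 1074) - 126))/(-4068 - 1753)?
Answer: -19416/40747 ≈ -0.47650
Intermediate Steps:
A = 2798/7 (A = -2/7 + (-20)**2 = -2/7 + 400 = 2798/7 ≈ 399.71)
(1426 + ((A + 1074) - 126))/(-4068 - 1753) = (1426 + ((2798/7 + 1074) - 126))/(-4068 - 1753) = (1426 + (10316/7 - 126))/(-5821) = (1426 + 9434/7)*(-1/5821) = (19416/7)*(-1/5821) = -19416/40747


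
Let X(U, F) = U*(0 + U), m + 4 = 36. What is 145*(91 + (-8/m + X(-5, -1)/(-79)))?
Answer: 4143665/316 ≈ 13113.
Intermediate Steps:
m = 32 (m = -4 + 36 = 32)
X(U, F) = U**2 (X(U, F) = U*U = U**2)
145*(91 + (-8/m + X(-5, -1)/(-79))) = 145*(91 + (-8/32 + (-5)**2/(-79))) = 145*(91 + (-8*1/32 + 25*(-1/79))) = 145*(91 + (-1/4 - 25/79)) = 145*(91 - 179/316) = 145*(28577/316) = 4143665/316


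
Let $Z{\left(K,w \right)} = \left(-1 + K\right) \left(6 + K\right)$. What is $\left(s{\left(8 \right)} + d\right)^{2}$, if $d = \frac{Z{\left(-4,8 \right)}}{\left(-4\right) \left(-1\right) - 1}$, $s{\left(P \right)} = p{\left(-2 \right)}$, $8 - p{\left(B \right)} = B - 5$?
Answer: $\frac{1225}{9} \approx 136.11$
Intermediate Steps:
$p{\left(B \right)} = 13 - B$ ($p{\left(B \right)} = 8 - \left(B - 5\right) = 8 - \left(-5 + B\right) = 13 - B$)
$s{\left(P \right)} = 15$ ($s{\left(P \right)} = 13 - -2 = 13 + 2 = 15$)
$d = - \frac{10}{3}$ ($d = \frac{-6 + \left(-4\right)^{2} + 5 \left(-4\right)}{\left(-4\right) \left(-1\right) - 1} = \frac{-6 + 16 - 20}{4 - 1} = - \frac{10}{3} \approx -3.3333$)
$\left(s{\left(8 \right)} + d\right)^{2} = \left(15 - \frac{10}{3}\right)^{2} = \left(\frac{35}{3}\right)^{2} = \frac{1225}{9}$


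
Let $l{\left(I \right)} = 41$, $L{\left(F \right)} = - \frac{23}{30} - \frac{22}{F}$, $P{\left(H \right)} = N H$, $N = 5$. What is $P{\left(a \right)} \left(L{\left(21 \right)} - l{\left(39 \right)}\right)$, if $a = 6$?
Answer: $- \frac{8991}{7} \approx -1284.4$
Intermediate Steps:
$P{\left(H \right)} = 5 H$
$L{\left(F \right)} = - \frac{23}{30} - \frac{22}{F}$ ($L{\left(F \right)} = \left(-23\right) \frac{1}{30} - \frac{22}{F} = - \frac{23}{30} - \frac{22}{F}$)
$P{\left(a \right)} \left(L{\left(21 \right)} - l{\left(39 \right)}\right) = 5 \cdot 6 \left(\left(- \frac{23}{30} - \frac{22}{21}\right) - 41\right) = 30 \left(\left(- \frac{23}{30} - \frac{22}{21}\right) - 41\right) = 30 \left(- \frac{127}{70} - 41\right) = 30 \left(- \frac{2997}{70}\right) = - \frac{8991}{7}$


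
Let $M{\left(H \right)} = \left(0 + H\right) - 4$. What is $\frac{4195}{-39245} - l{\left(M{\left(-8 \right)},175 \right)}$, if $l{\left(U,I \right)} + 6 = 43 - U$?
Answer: $- \frac{385440}{7849} \approx -49.107$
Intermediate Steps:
$M{\left(H \right)} = -4 + H$ ($M{\left(H \right)} = H - 4 = -4 + H$)
$l{\left(U,I \right)} = 37 - U$ ($l{\left(U,I \right)} = -6 - \left(-43 + U\right) = 37 - U$)
$\frac{4195}{-39245} - l{\left(M{\left(-8 \right)},175 \right)} = \frac{4195}{-39245} - \left(37 - \left(-4 - 8\right)\right) = 4195 \left(- \frac{1}{39245}\right) - \left(37 - -12\right) = - \frac{839}{7849} - \left(37 + 12\right) = - \frac{839}{7849} - 49 = - \frac{385440}{7849}$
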